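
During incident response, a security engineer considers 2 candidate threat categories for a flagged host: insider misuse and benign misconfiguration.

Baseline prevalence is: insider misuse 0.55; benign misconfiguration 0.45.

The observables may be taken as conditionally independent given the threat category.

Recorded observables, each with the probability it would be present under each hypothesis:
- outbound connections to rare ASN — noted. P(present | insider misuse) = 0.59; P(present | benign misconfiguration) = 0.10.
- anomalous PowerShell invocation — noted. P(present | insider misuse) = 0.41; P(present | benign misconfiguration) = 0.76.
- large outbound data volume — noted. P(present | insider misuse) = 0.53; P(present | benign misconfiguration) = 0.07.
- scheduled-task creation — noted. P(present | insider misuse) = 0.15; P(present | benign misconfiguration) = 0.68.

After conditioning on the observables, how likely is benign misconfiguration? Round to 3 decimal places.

Multiply each prior by the joint likelihood of the observable pattern:
  insider misuse: 0.55 × 0.59 × 0.41 × 0.53 × 0.15 = 0.010577
  benign misconfiguration: 0.45 × 0.10 × 0.76 × 0.07 × 0.68 = 0.0016279
Normalizing constant Z = 0.010577 + 0.0016279 = 0.012205.
P(benign misconfiguration | evidence) = 0.0016279 / 0.012205 ≈ 0.133.

0.133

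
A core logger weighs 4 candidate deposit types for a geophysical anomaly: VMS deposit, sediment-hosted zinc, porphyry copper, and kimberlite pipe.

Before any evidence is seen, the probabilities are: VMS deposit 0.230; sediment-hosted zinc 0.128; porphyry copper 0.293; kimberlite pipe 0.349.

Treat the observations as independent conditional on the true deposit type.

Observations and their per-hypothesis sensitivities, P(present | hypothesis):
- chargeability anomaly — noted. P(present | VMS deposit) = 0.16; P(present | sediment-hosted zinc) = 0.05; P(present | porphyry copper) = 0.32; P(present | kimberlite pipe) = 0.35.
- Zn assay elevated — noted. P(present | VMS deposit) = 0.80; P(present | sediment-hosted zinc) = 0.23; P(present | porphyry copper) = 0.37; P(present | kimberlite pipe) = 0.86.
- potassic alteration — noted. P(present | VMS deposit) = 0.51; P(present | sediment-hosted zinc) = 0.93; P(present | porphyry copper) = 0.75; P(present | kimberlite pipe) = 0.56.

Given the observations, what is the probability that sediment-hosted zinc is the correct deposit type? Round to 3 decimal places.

0.014

By Bayes' rule with conditional independence, the unnormalized weight for each hypothesis is prior × ∏ likelihoods:
  VMS deposit: 0.230 × 0.16 × 0.80 × 0.51 = 0.015014
  sediment-hosted zinc: 0.128 × 0.05 × 0.23 × 0.93 = 0.001369
  porphyry copper: 0.293 × 0.32 × 0.37 × 0.75 = 0.026018
  kimberlite pipe: 0.349 × 0.35 × 0.86 × 0.56 = 0.058827
Marginal likelihood of the evidence = 0.10123.
P(sediment-hosted zinc | evidence) = 0.001369 / 0.10123 ≈ 0.014.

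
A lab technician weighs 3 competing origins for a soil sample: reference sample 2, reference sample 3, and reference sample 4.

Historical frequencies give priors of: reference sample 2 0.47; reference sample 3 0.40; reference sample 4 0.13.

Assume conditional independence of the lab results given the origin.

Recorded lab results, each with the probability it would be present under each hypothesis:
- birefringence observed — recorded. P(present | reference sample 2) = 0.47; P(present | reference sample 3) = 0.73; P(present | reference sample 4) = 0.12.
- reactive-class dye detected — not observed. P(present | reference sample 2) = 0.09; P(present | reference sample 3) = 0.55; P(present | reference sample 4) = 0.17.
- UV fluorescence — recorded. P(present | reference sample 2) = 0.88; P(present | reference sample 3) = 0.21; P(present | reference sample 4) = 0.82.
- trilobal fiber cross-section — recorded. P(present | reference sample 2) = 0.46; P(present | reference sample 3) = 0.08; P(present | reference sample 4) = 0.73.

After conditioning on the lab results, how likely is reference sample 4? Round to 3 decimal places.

Multiply each prior by the joint likelihood of the lab result pattern (using 1 − P(present | H) for each absent lab result):
  reference sample 2: 0.47 × 0.47 × (1 − 0.09) × 0.88 × 0.46 = 0.081372
  reference sample 3: 0.40 × 0.73 × (1 − 0.55) × 0.21 × 0.08 = 0.0022075
  reference sample 4: 0.13 × 0.12 × (1 − 0.17) × 0.82 × 0.73 = 0.0077507
The unnormalized weights sum to 0.091331.
P(reference sample 4 | evidence) = 0.0077507 / 0.091331 ≈ 0.085.

0.085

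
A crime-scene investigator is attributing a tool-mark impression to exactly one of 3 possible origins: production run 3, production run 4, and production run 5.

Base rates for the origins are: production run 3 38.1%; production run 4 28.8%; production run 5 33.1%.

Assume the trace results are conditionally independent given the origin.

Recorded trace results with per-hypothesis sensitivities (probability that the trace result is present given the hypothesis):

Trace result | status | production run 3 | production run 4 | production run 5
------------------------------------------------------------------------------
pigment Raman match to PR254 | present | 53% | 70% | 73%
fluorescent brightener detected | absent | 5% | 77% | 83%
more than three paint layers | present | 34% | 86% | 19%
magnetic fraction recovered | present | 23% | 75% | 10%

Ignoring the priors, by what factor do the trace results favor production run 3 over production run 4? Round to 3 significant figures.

0.379

Joint likelihood of the trace result pattern under each hypothesis (using 1 − P(present | H) for each absent trace result):
  production run 3: 0.53 × (1 − 0.05) × 0.34 × 0.23 = 0.039374
  production run 4: 0.70 × (1 − 0.77) × 0.86 × 0.75 = 0.10384
Bayes factor = 0.039374 / 0.10384 ≈ 0.379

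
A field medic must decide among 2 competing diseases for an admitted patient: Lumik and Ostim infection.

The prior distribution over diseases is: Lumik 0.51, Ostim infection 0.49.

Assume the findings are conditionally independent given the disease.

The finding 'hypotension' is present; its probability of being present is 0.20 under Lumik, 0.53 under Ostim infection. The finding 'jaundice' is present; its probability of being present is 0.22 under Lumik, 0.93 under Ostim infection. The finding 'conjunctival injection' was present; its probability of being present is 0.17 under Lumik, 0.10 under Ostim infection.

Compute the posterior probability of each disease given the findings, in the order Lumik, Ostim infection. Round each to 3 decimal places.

Multiply each prior by the joint likelihood of the evidence pattern:
  Lumik: 0.51 × 0.20 × 0.22 × 0.17 = 0.0038148
  Ostim infection: 0.49 × 0.53 × 0.93 × 0.10 = 0.024152
Normalizing constant Z = 0.0038148 + 0.024152 = 0.027967.
P(Lumik | evidence) = 0.0038148 / 0.027967 ≈ 0.136
P(Ostim infection | evidence) = 0.024152 / 0.027967 ≈ 0.864

0.136, 0.864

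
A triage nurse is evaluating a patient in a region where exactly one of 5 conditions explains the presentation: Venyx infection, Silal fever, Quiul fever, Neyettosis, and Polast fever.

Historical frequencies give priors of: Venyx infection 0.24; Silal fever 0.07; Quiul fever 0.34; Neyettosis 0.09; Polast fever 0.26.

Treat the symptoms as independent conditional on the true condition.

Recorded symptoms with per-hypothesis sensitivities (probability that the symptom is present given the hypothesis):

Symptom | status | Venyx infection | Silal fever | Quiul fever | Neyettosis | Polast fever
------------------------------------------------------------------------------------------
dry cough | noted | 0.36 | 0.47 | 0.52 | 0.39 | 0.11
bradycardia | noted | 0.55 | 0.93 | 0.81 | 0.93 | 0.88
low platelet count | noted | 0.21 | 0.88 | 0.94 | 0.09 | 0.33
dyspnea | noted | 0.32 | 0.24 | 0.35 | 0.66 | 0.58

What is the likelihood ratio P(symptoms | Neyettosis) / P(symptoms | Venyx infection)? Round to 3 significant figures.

Take the product of per-symptom likelihoods under each hypothesis, then divide.
  Neyettosis: 0.39 × 0.93 × 0.09 × 0.66 = 0.021544
  Venyx infection: 0.36 × 0.55 × 0.21 × 0.32 = 0.013306
Bayes factor = 0.021544 / 0.013306 ≈ 1.62

1.62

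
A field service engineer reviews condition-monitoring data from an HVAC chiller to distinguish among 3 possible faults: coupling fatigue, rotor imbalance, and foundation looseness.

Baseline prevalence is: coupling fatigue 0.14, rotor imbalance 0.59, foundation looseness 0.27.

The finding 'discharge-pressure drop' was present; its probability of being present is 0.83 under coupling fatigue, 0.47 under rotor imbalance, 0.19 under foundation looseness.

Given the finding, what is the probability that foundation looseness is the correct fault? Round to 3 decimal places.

0.115

By Bayes' rule, the unnormalized weight for each hypothesis is prior × likelihood:
  coupling fatigue: 0.14 × 0.83 = 0.1162
  rotor imbalance: 0.59 × 0.47 = 0.2773
  foundation looseness: 0.27 × 0.19 = 0.0513
Marginal likelihood of the evidence = 0.4448.
P(foundation looseness | evidence) = 0.0513 / 0.4448 ≈ 0.115.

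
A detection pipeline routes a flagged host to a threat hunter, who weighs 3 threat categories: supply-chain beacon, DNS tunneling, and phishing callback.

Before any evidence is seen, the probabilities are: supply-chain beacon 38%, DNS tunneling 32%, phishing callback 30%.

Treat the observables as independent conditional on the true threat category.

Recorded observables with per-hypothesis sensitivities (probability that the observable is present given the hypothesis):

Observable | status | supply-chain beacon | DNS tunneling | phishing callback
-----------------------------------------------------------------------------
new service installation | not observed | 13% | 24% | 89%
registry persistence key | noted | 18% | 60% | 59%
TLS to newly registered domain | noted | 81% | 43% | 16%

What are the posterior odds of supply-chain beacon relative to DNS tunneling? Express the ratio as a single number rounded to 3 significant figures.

0.768

Posterior odds equal prior odds times the likelihood ratio; only the two competing hypotheses matter (using 1 − P(present | H) for each absent observable).
  supply-chain beacon: 0.38 × (1 − 0.13) × 0.18 × 0.81 = 0.048201
  DNS tunneling: 0.32 × (1 − 0.24) × 0.60 × 0.43 = 0.062746
Odds(supply-chain beacon : DNS tunneling) = 0.048201 / 0.062746 ≈ 0.768.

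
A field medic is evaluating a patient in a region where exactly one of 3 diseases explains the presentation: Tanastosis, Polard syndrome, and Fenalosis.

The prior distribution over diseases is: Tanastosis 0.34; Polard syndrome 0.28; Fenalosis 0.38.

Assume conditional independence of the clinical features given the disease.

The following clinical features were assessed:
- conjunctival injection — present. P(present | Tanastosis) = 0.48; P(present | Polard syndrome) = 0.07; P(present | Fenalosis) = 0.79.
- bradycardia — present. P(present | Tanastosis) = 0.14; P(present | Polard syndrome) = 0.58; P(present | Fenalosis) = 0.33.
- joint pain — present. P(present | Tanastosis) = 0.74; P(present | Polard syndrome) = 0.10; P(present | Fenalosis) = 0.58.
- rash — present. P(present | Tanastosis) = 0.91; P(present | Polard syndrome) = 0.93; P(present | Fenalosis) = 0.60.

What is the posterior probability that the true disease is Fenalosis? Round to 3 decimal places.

0.677

By Bayes' rule with conditional independence, the unnormalized weight for each hypothesis is prior × ∏ likelihoods:
  Tanastosis: 0.34 × 0.48 × 0.14 × 0.74 × 0.91 = 0.015386
  Polard syndrome: 0.28 × 0.07 × 0.58 × 0.10 × 0.93 = 0.0010572
  Fenalosis: 0.38 × 0.79 × 0.33 × 0.58 × 0.60 = 0.034475
Marginal likelihood of the evidence = 0.050918.
P(Fenalosis | evidence) = 0.034475 / 0.050918 ≈ 0.677.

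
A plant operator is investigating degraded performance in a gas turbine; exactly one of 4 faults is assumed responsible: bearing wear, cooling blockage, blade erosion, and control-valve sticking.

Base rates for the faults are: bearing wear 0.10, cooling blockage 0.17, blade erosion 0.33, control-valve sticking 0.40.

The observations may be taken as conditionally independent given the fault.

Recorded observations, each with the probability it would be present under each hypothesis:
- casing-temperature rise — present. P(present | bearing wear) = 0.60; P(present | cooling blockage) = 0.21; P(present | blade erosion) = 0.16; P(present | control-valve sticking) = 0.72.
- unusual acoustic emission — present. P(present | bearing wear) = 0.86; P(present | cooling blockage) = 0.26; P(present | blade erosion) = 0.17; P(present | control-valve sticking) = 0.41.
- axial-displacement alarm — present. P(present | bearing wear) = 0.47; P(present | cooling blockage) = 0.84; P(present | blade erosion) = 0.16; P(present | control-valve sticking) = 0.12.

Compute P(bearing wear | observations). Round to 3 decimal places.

0.509

For each hypothesis, the unnormalized posterior weight is prior × product of the observation likelihoods:
  bearing wear: 0.10 × 0.60 × 0.86 × 0.47 = 0.024252
  cooling blockage: 0.17 × 0.21 × 0.26 × 0.84 = 0.0077969
  blade erosion: 0.33 × 0.16 × 0.17 × 0.16 = 0.0014362
  control-valve sticking: 0.40 × 0.72 × 0.41 × 0.12 = 0.01417
Normalizing constant Z = 0.024252 + 0.0077969 + 0.0014362 + 0.01417 = 0.047655.
P(bearing wear | evidence) = 0.024252 / 0.047655 ≈ 0.509.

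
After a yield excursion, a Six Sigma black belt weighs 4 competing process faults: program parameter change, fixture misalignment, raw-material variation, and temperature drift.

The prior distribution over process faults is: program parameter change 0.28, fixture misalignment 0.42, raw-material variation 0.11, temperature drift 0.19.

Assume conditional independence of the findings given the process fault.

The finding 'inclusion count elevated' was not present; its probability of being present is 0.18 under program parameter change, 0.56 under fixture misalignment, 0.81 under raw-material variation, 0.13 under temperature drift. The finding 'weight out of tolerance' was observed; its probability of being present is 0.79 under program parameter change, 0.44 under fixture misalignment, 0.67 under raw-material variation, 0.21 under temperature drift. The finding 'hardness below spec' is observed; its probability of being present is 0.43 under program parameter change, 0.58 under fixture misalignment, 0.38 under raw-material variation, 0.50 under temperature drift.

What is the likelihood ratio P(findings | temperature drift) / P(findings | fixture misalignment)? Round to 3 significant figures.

Joint likelihood of the evidence pattern under each hypothesis (using 1 − P(present | H) for each absent finding):
  temperature drift: (1 − 0.13) × 0.21 × 0.50 = 0.09135
  fixture misalignment: (1 − 0.56) × 0.44 × 0.58 = 0.11229
Bayes factor = 0.09135 / 0.11229 ≈ 0.814

0.814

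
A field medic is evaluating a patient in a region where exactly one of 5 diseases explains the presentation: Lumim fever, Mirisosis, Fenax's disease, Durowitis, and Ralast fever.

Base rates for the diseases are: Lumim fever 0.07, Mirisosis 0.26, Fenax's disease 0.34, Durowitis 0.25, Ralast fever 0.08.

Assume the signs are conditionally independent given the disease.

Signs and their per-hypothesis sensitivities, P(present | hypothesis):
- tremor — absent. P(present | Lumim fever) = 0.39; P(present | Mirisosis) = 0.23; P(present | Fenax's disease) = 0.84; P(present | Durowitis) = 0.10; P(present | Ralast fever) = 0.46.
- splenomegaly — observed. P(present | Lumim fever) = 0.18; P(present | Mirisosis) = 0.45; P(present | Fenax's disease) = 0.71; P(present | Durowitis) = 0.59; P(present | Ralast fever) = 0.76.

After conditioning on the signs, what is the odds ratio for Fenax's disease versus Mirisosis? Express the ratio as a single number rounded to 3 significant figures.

0.429

Posterior odds equal prior odds times the likelihood ratio; only the two competing hypotheses matter (using 1 − P(present | H) for each absent sign).
  Fenax's disease: 0.34 × (1 − 0.84) × 0.71 = 0.038624
  Mirisosis: 0.26 × (1 − 0.23) × 0.45 = 0.09009
Posterior odds = 0.038624 / 0.09009 ≈ 0.429.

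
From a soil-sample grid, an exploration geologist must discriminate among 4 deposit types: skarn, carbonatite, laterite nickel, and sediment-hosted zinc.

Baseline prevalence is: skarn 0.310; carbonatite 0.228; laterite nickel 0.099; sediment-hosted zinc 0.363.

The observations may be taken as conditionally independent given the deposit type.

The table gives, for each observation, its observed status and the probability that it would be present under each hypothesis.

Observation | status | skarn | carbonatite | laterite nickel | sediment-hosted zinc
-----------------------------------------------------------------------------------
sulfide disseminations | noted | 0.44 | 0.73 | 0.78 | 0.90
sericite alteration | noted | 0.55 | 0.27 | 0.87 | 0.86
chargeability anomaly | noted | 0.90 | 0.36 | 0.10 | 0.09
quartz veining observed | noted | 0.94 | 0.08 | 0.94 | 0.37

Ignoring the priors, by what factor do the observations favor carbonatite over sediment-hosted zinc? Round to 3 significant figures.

0.220

The Bayes factor is the ratio of the joint likelihoods of the evidence pattern under the two hypotheses.
  carbonatite: 0.73 × 0.27 × 0.36 × 0.08 = 0.0056765
  sediment-hosted zinc: 0.90 × 0.86 × 0.09 × 0.37 = 0.025774
Bayes factor = 0.0056765 / 0.025774 ≈ 0.220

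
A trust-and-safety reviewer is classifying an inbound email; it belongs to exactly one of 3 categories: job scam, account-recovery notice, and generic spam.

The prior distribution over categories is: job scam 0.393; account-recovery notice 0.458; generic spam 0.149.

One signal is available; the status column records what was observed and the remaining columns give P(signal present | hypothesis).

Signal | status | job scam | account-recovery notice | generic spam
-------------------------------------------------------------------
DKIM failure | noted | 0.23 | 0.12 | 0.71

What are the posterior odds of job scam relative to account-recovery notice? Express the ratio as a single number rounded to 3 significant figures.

Posterior odds equal prior odds times the likelihood ratio; only the two competing hypotheses matter.
  job scam: 0.393 × 0.23 = 0.09039
  account-recovery notice: 0.458 × 0.12 = 0.05496
Posterior odds = 0.09039 / 0.05496 ≈ 1.64.

1.64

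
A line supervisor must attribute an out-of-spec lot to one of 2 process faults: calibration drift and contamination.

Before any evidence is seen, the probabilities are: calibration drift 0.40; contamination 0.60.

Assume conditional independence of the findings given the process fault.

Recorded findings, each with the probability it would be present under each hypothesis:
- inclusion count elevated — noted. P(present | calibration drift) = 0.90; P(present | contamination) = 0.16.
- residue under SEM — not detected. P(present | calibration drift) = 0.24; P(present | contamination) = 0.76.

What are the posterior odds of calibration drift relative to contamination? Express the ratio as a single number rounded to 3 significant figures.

11.9

Posterior odds equal prior odds times the likelihood ratio; only the two competing hypotheses matter (using 1 − P(present | H) for each absent finding).
  calibration drift: 0.40 × 0.90 × (1 − 0.24) = 0.2736
  contamination: 0.60 × 0.16 × (1 − 0.76) = 0.02304
Posterior odds = 0.2736 / 0.02304 ≈ 11.9.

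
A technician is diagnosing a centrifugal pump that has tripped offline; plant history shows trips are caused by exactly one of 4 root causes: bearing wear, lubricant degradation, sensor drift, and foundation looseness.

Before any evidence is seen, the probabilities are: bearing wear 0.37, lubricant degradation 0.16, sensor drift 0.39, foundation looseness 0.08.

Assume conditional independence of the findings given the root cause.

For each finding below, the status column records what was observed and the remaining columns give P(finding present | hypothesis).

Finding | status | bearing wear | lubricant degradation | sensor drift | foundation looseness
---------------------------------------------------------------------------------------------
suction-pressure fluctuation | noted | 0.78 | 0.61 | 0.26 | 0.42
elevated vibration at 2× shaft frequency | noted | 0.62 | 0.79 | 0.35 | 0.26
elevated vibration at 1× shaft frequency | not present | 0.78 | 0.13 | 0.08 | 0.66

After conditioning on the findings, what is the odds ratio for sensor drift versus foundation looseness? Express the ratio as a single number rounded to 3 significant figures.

11.0

The normalizing constant cancels in an odds ratio, so compute prior × likelihood for the two hypotheses only (using 1 − P(present | H) for each absent finding):
  sensor drift: 0.39 × 0.26 × 0.35 × (1 − 0.08) = 0.032651
  foundation looseness: 0.08 × 0.42 × 0.26 × (1 − 0.66) = 0.0029702
Odds(sensor drift : foundation looseness) = 0.032651 / 0.0029702 ≈ 11.0.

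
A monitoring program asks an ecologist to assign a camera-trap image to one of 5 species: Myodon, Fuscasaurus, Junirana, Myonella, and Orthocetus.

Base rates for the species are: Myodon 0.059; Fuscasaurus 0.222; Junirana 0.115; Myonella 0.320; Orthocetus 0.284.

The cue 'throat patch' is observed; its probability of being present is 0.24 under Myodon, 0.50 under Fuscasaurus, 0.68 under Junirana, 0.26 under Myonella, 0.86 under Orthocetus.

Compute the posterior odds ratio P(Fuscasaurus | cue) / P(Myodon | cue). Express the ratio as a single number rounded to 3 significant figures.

Posterior odds equal prior odds times the likelihood ratio; only the two competing hypotheses matter.
  Fuscasaurus: 0.222 × 0.50 = 0.111
  Myodon: 0.059 × 0.24 = 0.01416
Odds(Fuscasaurus : Myodon) = 0.111 / 0.01416 ≈ 7.84.

7.84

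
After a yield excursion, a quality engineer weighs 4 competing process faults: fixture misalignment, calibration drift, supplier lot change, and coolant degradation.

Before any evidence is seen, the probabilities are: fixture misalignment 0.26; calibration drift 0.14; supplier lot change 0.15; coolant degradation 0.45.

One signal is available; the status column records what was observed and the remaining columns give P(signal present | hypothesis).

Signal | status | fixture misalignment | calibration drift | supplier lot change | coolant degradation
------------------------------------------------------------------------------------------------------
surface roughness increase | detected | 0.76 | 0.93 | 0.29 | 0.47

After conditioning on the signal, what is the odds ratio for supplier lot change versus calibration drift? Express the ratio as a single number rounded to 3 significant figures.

0.334

The normalizing constant cancels in an odds ratio, so compute prior × likelihood for the two hypotheses only:
  supplier lot change: 0.15 × 0.29 = 0.0435
  calibration drift: 0.14 × 0.93 = 0.1302
Odds(supplier lot change : calibration drift) = 0.0435 / 0.1302 ≈ 0.334.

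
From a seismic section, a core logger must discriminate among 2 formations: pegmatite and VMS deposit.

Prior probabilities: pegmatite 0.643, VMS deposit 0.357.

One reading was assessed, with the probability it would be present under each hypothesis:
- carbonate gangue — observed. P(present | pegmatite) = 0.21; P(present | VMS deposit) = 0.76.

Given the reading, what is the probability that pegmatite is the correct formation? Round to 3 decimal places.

Multiply each prior by the likelihood of the reading:
  pegmatite: 0.643 × 0.21 = 0.13503
  VMS deposit: 0.357 × 0.76 = 0.27132
Marginal likelihood of the evidence = 0.40635.
P(pegmatite | evidence) = 0.13503 / 0.40635 ≈ 0.332.

0.332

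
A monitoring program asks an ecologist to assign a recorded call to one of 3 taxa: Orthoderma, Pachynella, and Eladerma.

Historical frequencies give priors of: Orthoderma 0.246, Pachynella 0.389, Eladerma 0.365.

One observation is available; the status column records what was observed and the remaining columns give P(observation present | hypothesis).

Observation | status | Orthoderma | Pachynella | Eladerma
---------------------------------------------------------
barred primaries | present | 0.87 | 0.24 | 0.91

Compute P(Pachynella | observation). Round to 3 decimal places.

0.146

By Bayes' rule, the unnormalized weight for each hypothesis is prior × likelihood:
  Orthoderma: 0.246 × 0.87 = 0.21402
  Pachynella: 0.389 × 0.24 = 0.09336
  Eladerma: 0.365 × 0.91 = 0.33215
The unnormalized weights sum to 0.63953.
P(Pachynella | evidence) = 0.09336 / 0.63953 ≈ 0.146.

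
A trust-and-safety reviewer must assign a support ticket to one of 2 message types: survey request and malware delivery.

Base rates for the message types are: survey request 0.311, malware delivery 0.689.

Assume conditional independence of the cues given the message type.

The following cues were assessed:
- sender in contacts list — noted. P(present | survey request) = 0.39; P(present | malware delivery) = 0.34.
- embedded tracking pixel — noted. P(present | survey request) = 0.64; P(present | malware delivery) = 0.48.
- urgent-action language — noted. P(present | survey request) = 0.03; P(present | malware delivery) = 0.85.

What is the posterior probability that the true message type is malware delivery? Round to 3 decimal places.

0.976

For each hypothesis, the unnormalized posterior weight is prior × product of the cue likelihoods:
  survey request: 0.311 × 0.39 × 0.64 × 0.03 = 0.0023288
  malware delivery: 0.689 × 0.34 × 0.48 × 0.85 = 0.095578
Normalizing constant Z = 0.0023288 + 0.095578 = 0.097907.
P(malware delivery | evidence) = 0.095578 / 0.097907 ≈ 0.976.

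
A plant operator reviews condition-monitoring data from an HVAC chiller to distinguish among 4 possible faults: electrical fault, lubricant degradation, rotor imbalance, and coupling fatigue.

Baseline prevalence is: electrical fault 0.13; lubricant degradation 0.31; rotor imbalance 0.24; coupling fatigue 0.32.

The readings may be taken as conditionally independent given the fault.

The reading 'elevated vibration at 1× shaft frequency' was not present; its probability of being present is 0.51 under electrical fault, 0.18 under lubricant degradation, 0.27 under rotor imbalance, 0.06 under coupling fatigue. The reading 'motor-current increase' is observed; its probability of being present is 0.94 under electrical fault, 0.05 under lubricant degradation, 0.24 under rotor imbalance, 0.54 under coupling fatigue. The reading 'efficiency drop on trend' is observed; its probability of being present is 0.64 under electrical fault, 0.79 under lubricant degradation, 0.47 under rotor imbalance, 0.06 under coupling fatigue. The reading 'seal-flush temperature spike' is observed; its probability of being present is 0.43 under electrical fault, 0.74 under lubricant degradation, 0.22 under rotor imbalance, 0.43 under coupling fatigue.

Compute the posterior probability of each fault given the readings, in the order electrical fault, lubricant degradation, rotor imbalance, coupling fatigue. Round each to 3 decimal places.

By Bayes' rule with conditional independence, the unnormalized weight for each hypothesis is prior × ∏ likelihoods (using 1 − P(present | H) for each absent reading):
  electrical fault: 0.13 × (1 − 0.51) × 0.94 × 0.64 × 0.43 = 0.016478
  lubricant degradation: 0.31 × (1 − 0.18) × 0.05 × 0.79 × 0.74 = 0.0074303
  rotor imbalance: 0.24 × (1 − 0.27) × 0.24 × 0.47 × 0.22 = 0.0043478
  coupling fatigue: 0.32 × (1 − 0.06) × 0.54 × 0.06 × 0.43 = 0.0041907
Marginal likelihood of the evidence = 0.032447.
P(electrical fault | evidence) = 0.016478 / 0.032447 ≈ 0.508
P(lubricant degradation | evidence) = 0.0074303 / 0.032447 ≈ 0.229
P(rotor imbalance | evidence) = 0.0043478 / 0.032447 ≈ 0.134
P(coupling fatigue | evidence) = 0.0041907 / 0.032447 ≈ 0.129

0.508, 0.229, 0.134, 0.129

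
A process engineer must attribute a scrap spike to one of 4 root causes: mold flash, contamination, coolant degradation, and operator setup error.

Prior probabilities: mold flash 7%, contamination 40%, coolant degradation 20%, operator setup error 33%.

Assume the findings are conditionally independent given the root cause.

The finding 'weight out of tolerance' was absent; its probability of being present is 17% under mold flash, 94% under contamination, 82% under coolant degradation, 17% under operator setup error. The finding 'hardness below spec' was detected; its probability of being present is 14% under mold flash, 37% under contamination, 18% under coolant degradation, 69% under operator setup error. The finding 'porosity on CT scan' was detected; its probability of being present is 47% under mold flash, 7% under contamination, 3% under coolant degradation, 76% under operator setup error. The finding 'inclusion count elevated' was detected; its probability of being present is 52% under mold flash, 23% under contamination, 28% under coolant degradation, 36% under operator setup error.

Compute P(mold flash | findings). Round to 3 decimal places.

By Bayes' rule with conditional independence, the unnormalized weight for each hypothesis is prior × ∏ likelihoods (using 1 − P(present | H) for each absent finding):
  mold flash: 0.07 × (1 − 0.17) × 0.14 × 0.47 × 0.52 = 0.0019879
  contamination: 0.40 × (1 − 0.94) × 0.37 × 0.07 × 0.23 = 0.00014297
  coolant degradation: 0.20 × (1 − 0.82) × 0.18 × 0.03 × 0.28 = 5.4432e-05
  operator setup error: 0.33 × (1 − 0.17) × 0.69 × 0.76 × 0.36 = 0.051708
Normalizing constant Z = 0.0019879 + 0.00014297 + 5.4432e-05 + 0.051708 = 0.053893.
P(mold flash | evidence) = 0.0019879 / 0.053893 ≈ 0.037.

0.037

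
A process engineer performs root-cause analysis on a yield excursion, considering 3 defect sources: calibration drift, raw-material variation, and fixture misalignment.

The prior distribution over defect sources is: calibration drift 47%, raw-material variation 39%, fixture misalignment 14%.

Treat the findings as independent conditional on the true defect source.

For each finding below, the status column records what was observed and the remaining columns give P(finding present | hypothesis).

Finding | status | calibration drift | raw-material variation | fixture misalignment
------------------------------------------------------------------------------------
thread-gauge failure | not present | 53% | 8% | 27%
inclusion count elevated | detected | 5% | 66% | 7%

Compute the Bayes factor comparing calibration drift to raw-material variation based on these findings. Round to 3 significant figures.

0.0387

Take the product of per-finding likelihoods under each hypothesis (using 1 − P(present | H) for each absent finding), then divide.
  calibration drift: (1 − 0.53) × 0.05 = 0.0235
  raw-material variation: (1 − 0.08) × 0.66 = 0.6072
Bayes factor = 0.0235 / 0.6072 ≈ 0.0387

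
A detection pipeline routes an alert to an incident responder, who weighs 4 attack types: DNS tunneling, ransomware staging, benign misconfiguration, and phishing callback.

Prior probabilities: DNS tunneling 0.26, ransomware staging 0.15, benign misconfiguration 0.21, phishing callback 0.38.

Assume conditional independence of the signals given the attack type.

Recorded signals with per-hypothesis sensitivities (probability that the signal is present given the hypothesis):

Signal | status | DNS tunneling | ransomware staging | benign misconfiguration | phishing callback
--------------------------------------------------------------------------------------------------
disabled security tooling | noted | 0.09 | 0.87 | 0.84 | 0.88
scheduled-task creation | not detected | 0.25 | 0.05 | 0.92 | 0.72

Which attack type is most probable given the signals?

Multiply each prior by the joint likelihood of the signal pattern (using 1 − P(present | H) for each absent signal):
  DNS tunneling: 0.26 × 0.09 × (1 − 0.25) = 0.01755
  ransomware staging: 0.15 × 0.87 × (1 − 0.05) = 0.12398
  benign misconfiguration: 0.21 × 0.84 × (1 − 0.92) = 0.014112
  phishing callback: 0.38 × 0.88 × (1 − 0.72) = 0.093632
Marginal likelihood of the evidence = 0.24927.
P(DNS tunneling | evidence) ≈ 0.01755 / 0.24927 ≈ 0.070
P(ransomware staging | evidence) ≈ 0.12398 / 0.24927 ≈ 0.497
P(benign misconfiguration | evidence) ≈ 0.014112 / 0.24927 ≈ 0.057
P(phishing callback | evidence) ≈ 0.093632 / 0.24927 ≈ 0.376
The largest is 0.497, so ransomware staging is most probable.

ransomware staging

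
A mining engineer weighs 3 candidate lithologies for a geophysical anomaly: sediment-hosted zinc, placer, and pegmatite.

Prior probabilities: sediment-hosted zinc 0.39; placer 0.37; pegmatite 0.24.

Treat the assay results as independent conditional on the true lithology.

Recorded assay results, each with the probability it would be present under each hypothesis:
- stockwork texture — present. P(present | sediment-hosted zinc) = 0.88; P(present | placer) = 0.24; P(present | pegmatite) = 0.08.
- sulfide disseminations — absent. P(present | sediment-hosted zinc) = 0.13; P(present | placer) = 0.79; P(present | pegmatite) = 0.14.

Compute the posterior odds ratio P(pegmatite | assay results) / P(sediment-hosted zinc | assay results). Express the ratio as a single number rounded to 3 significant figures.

Posterior odds equal prior odds times the likelihood ratio; only the two competing hypotheses matter (using 1 − P(present | H) for each absent assay result).
  pegmatite: 0.24 × 0.08 × (1 − 0.14) = 0.016512
  sediment-hosted zinc: 0.39 × 0.88 × (1 − 0.13) = 0.29858
Posterior odds = 0.016512 / 0.29858 ≈ 0.0553.

0.0553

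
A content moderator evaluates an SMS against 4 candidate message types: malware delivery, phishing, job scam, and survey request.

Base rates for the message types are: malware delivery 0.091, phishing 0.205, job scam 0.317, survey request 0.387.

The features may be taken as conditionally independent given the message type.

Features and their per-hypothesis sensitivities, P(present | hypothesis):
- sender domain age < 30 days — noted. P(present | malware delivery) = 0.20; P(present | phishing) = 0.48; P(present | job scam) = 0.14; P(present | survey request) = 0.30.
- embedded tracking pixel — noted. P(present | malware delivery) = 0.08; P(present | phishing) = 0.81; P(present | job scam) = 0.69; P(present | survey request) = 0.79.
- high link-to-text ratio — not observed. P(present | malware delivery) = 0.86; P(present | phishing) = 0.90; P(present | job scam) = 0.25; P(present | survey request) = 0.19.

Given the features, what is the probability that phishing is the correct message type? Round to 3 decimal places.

Multiply each prior by the joint likelihood of the feature pattern (using 1 − P(present | H) for each absent feature):
  malware delivery: 0.091 × 0.20 × 0.08 × (1 − 0.86) = 0.00020384
  phishing: 0.205 × 0.48 × 0.81 × (1 − 0.90) = 0.0079704
  job scam: 0.317 × 0.14 × 0.69 × (1 − 0.25) = 0.022967
  survey request: 0.387 × 0.30 × 0.79 × (1 − 0.19) = 0.074292
Normalizing constant Z = 0.00020384 + 0.0079704 + 0.022967 + 0.074292 = 0.10543.
P(phishing | evidence) = 0.0079704 / 0.10543 ≈ 0.076.

0.076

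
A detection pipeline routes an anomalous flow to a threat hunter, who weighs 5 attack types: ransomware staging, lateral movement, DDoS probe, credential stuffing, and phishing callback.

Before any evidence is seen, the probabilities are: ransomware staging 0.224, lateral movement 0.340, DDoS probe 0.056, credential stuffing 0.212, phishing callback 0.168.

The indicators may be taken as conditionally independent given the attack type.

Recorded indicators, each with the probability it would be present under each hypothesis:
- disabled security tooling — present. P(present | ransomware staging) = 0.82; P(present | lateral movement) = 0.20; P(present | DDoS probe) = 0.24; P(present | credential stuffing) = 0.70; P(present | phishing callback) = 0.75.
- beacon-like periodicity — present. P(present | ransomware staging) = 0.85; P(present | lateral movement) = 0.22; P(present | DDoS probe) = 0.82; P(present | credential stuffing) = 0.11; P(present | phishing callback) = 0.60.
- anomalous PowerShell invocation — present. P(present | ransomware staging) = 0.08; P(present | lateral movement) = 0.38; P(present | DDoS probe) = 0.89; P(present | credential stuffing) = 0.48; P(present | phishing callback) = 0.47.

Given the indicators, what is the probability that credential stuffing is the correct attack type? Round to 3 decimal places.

By Bayes' rule with conditional independence, the unnormalized weight for each hypothesis is prior × ∏ likelihoods:
  ransomware staging: 0.224 × 0.82 × 0.85 × 0.08 = 0.01249
  lateral movement: 0.340 × 0.20 × 0.22 × 0.38 = 0.0056848
  DDoS probe: 0.056 × 0.24 × 0.82 × 0.89 = 0.0098085
  credential stuffing: 0.212 × 0.70 × 0.11 × 0.48 = 0.0078355
  phishing callback: 0.168 × 0.75 × 0.60 × 0.47 = 0.035532
Marginal likelihood of the evidence = 0.071351.
P(credential stuffing | evidence) = 0.0078355 / 0.071351 ≈ 0.110.

0.110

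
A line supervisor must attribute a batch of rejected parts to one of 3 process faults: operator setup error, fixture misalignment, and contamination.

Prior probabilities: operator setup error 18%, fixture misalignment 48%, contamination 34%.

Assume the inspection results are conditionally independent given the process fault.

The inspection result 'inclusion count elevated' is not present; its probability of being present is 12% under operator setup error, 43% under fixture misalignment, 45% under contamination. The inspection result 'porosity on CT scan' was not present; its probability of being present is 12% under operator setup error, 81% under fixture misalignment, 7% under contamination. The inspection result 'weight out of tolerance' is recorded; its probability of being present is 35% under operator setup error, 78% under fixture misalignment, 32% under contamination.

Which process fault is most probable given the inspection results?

contamination

For each hypothesis, the unnormalized posterior weight is prior × product of the inspection result likelihoods (using 1 − P(present | H) for each absent inspection result):
  operator setup error: 0.18 × (1 − 0.12) × (1 − 0.12) × 0.35 = 0.048787
  fixture misalignment: 0.48 × (1 − 0.43) × (1 − 0.81) × 0.78 = 0.040548
  contamination: 0.34 × (1 − 0.45) × (1 − 0.07) × 0.32 = 0.055651
The unnormalized weights sum to 0.14499.
P(operator setup error | evidence) ≈ 0.048787 / 0.14499 ≈ 0.336
P(fixture misalignment | evidence) ≈ 0.040548 / 0.14499 ≈ 0.280
P(contamination | evidence) ≈ 0.055651 / 0.14499 ≈ 0.384
The largest is 0.384, so contamination is most probable.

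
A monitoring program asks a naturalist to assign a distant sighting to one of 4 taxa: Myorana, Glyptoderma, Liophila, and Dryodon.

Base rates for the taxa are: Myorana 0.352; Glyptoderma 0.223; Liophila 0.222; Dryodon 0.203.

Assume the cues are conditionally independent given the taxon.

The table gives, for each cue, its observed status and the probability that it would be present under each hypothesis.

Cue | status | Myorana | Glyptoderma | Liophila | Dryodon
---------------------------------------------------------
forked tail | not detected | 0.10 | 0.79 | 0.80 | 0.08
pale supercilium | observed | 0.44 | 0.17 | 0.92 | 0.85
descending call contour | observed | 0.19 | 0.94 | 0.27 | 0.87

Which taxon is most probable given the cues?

Multiply each prior by the joint likelihood of the cue pattern (using 1 − P(present | H) for each absent cue):
  Myorana: 0.352 × (1 − 0.10) × 0.44 × 0.19 = 0.026484
  Glyptoderma: 0.223 × (1 − 0.79) × 0.17 × 0.94 = 0.0074834
  Liophila: 0.222 × (1 − 0.80) × 0.92 × 0.27 = 0.011029
  Dryodon: 0.203 × (1 − 0.08) × 0.85 × 0.87 = 0.13811
The unnormalized weights sum to 0.18311.
P(Myorana | evidence) ≈ 0.026484 / 0.18311 ≈ 0.145
P(Glyptoderma | evidence) ≈ 0.0074834 / 0.18311 ≈ 0.041
P(Liophila | evidence) ≈ 0.011029 / 0.18311 ≈ 0.060
P(Dryodon | evidence) ≈ 0.13811 / 0.18311 ≈ 0.754
The largest is 0.754, so Dryodon is most probable.

Dryodon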